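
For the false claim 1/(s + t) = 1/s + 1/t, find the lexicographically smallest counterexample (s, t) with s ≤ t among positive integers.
(s, t) = (1, 1)

Substituting (1, 1) into the claim:
LHS = 1/(1 + 1) = 1/2
RHS = 1/1 + 1/1 = 2

Since LHS ≠ RHS, this pair disproves the claim, and no lexicographically smaller pair (s ≤ t, positive integers) does.

For instance (4, 4) is also a counterexample (LHS = 1/8, RHS = 1/2), but it's lexicographically larger.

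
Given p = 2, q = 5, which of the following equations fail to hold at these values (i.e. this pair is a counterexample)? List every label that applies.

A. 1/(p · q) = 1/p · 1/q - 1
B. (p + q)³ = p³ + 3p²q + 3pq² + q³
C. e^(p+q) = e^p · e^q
A

Evaluating each claim at the given values:
A. LHS = 1/10, RHS = -9/10 → fails here (LHS ≠ RHS)
B. LHS = 343, RHS = 343 → holds here (LHS = RHS)
C. LHS = e^7 ≈ 1097, RHS = e^7 ≈ 1097 → holds here (LHS = RHS)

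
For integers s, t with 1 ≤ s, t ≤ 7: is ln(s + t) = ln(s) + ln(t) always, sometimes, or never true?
Sometimes true

It holds at (s, t) = (2, 2) (both sides equal ln(4) ≈ 1.386), but fails at (s, t) = (5, 2) (LHS = ln(7) ≈ 1.946, RHS = ln(2) + ln(5) ≈ 2.303).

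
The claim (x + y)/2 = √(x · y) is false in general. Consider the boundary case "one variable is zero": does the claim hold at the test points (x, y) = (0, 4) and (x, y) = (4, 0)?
At (0, 4): LHS = 2 ≠ RHS = 0
At (4, 0): LHS = 2 ≠ RHS = 0

Answer: No, fails at both test points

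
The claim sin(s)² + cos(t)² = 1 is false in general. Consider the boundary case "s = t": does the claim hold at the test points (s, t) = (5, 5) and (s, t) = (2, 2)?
At (5, 5): LHS = cos(5)² + sin(5)² = 1, RHS = 1 → equal
At (2, 2): LHS = cos(2)² + sin(2)² = 1, RHS = 1 → equal

So the claim does hold at both of these boundary points, even though it is not an identity.

Answer: Yes, holds at both test points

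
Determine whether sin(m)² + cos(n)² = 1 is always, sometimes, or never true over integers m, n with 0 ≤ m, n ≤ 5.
Sometimes true

It holds at (m, n) = (0, 0) (both sides equal 1), but fails at (m, n) = (4, 1) (LHS = cos(1)² + sin(4)² ≈ 0.8647, RHS = 1).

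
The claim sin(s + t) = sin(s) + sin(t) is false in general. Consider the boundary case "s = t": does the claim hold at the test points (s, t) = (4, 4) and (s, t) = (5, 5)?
At (4, 4): LHS = sin(8) ≈ 0.9894 ≠ RHS = 2·sin(4) ≈ -1.514
At (5, 5): LHS = sin(10) ≈ -0.544 ≠ RHS = 2·sin(5) ≈ -1.918

Answer: No, fails at both test points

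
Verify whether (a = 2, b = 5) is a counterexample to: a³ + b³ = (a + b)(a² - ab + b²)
No

Substituting a = 2, b = 5:
LHS = 2³ + 5³ = 133
RHS = (2 + 5)(2² - 2·5 + 5²) = 133

The sides agree, so this pair does not disprove the claim.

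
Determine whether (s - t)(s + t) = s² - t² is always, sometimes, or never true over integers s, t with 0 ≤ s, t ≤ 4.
Always true

The identity holds for every pair in the range. For instance at (s, t) = (1, 1): both sides equal 0.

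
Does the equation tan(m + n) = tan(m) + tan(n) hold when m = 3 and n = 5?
Fails

Substituting m = 3, n = 5:

LHS = tan(3 + 5) = tan(8) ≈ -6.8
RHS = tan(3) + tan(5) ≈ -3.523

LHS ≠ RHS, so the equation does not hold at this point.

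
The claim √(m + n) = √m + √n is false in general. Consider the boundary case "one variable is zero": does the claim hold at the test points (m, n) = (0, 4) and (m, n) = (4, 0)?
At (0, 4): LHS = 2, RHS = 2 → equal
At (4, 0): LHS = 2, RHS = 2 → equal

So the claim does hold at both of these boundary points, even though it is not an identity.

Answer: Yes, holds at both test points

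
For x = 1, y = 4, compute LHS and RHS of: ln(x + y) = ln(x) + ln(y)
LHS = ln(1 + 4) = ln(5) ≈ 1.609
RHS = ln(1) + ln(4) = ln(4) ≈ 1.386

LHS ≠ RHS (they differ by about 0.2231), so the equation does not hold here.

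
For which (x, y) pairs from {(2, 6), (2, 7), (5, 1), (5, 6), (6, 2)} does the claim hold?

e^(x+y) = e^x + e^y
None

Testing each pair:
(2, 6): LHS = e^8 ≈ 2981, RHS = e^2 + e^6 ≈ 410.8 → fails
(2, 7): LHS = e^9 ≈ 8103, RHS = e^2 + e^7 ≈ 1104 → fails
(5, 1): LHS = e^6 ≈ 403.4, RHS = e + e^5 ≈ 151.1 → fails
(5, 6): LHS = e^11 ≈ 59874.1, RHS = e^5 + e^6 ≈ 551.8 → fails
(6, 2): LHS = e^8 ≈ 2981, RHS = e^2 + e^6 ≈ 410.8 → fails

No pair satisfies the claim.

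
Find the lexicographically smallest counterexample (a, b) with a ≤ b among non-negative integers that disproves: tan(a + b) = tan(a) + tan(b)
At (0, 4): both sides equal tan(4) ≈ 1.158, so it holds there.

Substituting (1, 1) into the claim:
LHS = tan(1 + 1) = tan(2) ≈ -2.185
RHS = tan(1) + tan(1) = 2·tan(1) ≈ 3.115

Since LHS ≠ RHS, this pair disproves the claim, and no lexicographically smaller pair (a ≤ b, non-negative integers) does.

For instance (3, 3) is also a counterexample (LHS = tan(6) ≈ -0.291, RHS = 2·tan(3) ≈ -0.2851), but it's lexicographically larger.

Answer: (a, b) = (1, 1)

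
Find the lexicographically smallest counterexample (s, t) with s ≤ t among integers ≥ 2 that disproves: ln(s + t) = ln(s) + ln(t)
(s, t) = (2, 3)

Substituting (2, 3) into the claim:
LHS = ln(2 + 3) = ln(5) ≈ 1.609
RHS = ln(2) + ln(3) ≈ 1.792

Since LHS ≠ RHS, this pair disproves the claim, and no lexicographically smaller pair (s ≤ t, integers ≥ 2) does.

For instance (2, 9) is also a counterexample (LHS = ln(11) ≈ 2.398, RHS = ln(2) + ln(9) ≈ 2.89), but it's lexicographically larger.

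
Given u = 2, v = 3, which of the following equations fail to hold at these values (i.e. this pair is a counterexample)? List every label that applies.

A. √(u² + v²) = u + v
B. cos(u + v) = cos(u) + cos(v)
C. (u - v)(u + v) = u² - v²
A, B

Evaluating each claim at the given values:
A. LHS = √(13) ≈ 3.606, RHS = 5 → fails here (LHS ≠ RHS)
B. LHS = cos(5) ≈ 0.2837, RHS = cos(3) + cos(2) ≈ -1.406 → fails here (LHS ≠ RHS)
C. LHS = -5, RHS = -5 → holds here (LHS = RHS)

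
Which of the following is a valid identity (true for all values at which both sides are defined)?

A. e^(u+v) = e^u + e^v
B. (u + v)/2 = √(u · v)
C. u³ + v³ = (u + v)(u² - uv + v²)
A: fails at (4, 4) — LHS = e^8 ≈ 2981, RHS = 2·e^4 ≈ 109.2.
B: fails at (1, 3) — LHS = 2, RHS = √(3) ≈ 1.732.
C: holds — e.g. at (5, 8), both sides equal 637.

Answer: C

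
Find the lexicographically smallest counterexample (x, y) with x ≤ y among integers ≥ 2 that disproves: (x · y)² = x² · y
Substituting (2, 2) into the claim:
LHS = (2 · 2)² = 16
RHS = 2² · 2 = 8

Since LHS ≠ RHS, this pair disproves the claim, and no lexicographically smaller pair (x ≤ y, integers ≥ 2) does.

For instance (4, 9) is also a counterexample (LHS = 1296, RHS = 144), but it's lexicographically larger.

Answer: (x, y) = (2, 2)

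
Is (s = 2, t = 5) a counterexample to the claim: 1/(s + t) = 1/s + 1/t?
Substituting s = 2, t = 5:
LHS = 1/(2 + 5) = 1/7
RHS = 1/2 + 1/5 = 7/10

Since LHS ≠ RHS, this pair disproves the claim.

Answer: Yes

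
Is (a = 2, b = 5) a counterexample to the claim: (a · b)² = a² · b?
Substituting a = 2, b = 5:
LHS = (2 · 5)² = 100
RHS = 2² · 5 = 20

Since LHS ≠ RHS, this pair disproves the claim.

Answer: Yes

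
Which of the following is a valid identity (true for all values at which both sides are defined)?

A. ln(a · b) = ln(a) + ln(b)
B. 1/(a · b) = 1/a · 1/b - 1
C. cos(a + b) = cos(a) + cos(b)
A

A: holds — e.g. at (2, 5), both sides equal ln(10) ≈ 2.303.
B: fails at (1, 4) — LHS = 1/4, RHS = -3/4.
C: fails at (3, 7) — LHS = cos(10) ≈ -0.8391, RHS = cos(3) + cos(7) ≈ -0.2361.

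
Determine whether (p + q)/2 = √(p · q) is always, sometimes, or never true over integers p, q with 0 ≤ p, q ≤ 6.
It holds at (p, q) = (1, 1) (both sides equal 1), but fails at (p, q) = (0, 6) (LHS = 3, RHS = 0).

Answer: Sometimes true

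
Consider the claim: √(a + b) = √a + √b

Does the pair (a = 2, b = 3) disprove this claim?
Substituting a = 2, b = 3:
LHS = √(2 + 3) = √(5) ≈ 2.236
RHS = √2 + √3 = √(2) + √(3) ≈ 3.146

Since LHS ≠ RHS, this pair disproves the claim.

Answer: Yes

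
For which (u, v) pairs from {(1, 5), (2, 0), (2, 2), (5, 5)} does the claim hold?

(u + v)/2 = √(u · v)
(2, 2), (5, 5)

Testing each pair:
(1, 5): LHS = 3, RHS = √(5) ≈ 2.236 → fails
(2, 0): LHS = 1, RHS = 0 → fails
(2, 2): LHS = 2, RHS = 2 → holds
(5, 5): LHS = 5, RHS = 5 → holds

2 of 4 pairs satisfy the claim.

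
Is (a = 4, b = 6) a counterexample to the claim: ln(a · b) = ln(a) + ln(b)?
No

Substituting a = 4, b = 6:
LHS = ln(4 · 6) = ln(24) ≈ 3.178
RHS = ln(4) + ln(6) ≈ 3.178

The sides agree, so this pair does not disprove the claim.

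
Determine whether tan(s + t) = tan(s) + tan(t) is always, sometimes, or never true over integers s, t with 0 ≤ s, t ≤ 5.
It holds at (s, t) = (0, 1) (both sides equal tan(1) ≈ 1.557), but fails at (s, t) = (3, 5) (LHS = tan(8) ≈ -6.8, RHS = tan(5) + tan(3) ≈ -3.523).

Answer: Sometimes true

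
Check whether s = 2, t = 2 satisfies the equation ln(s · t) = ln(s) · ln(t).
Substituting s = 2, t = 2:

LHS = ln(2 · 2) = ln(4) ≈ 1.386
RHS = ln(2) · ln(2) = ln(2)² ≈ 0.4805

LHS ≠ RHS, so the equation does not hold at this point.

Answer: Fails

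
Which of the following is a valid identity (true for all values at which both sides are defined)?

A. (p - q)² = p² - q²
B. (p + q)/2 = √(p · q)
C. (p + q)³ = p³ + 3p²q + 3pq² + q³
C

A: fails at (3, 4) — LHS = 1, RHS = -7.
B: fails at (1, 2) — LHS = 3/2, RHS = √(2) ≈ 1.414.
C: holds — e.g. at (3, 3), both sides equal 216.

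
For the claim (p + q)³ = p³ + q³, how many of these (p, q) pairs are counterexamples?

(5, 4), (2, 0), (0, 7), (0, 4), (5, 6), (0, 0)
2

Testing each pair:
(5, 4): LHS = 729, RHS = 189 → counterexample
(2, 0): LHS = 8, RHS = 8 → satisfies claim
(0, 7): LHS = 343, RHS = 343 → satisfies claim
(0, 4): LHS = 64, RHS = 64 → satisfies claim
(5, 6): LHS = 1331, RHS = 341 → counterexample
(0, 0): LHS = 0, RHS = 0 → satisfies claim

That makes 2 counterexamples.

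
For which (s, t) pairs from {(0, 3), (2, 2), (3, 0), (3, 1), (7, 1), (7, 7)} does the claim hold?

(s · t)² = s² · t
(0, 3), (3, 0), (3, 1), (7, 1)

Testing each pair:
(0, 3): LHS = 0, RHS = 0 → holds
(2, 2): LHS = 16, RHS = 8 → fails
(3, 0): LHS = 0, RHS = 0 → holds
(3, 1): LHS = 9, RHS = 9 → holds
(7, 1): LHS = 49, RHS = 49 → holds
(7, 7): LHS = 2401, RHS = 343 → fails

4 of 6 pairs satisfy the claim.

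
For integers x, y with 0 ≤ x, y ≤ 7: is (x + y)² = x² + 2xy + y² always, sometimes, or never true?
The identity holds for every pair in the range. For instance at (x, y) = (7, 0): both sides equal 49.

Answer: Always true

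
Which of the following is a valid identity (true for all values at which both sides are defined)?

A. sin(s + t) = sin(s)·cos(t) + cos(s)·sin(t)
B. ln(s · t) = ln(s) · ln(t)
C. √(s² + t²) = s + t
A: holds — e.g. at (2, 3), both sides equal sin(5) ≈ -0.9589.
B: fails at (3, 5) — LHS = ln(15) ≈ 2.708, RHS = ln(3)·ln(5) ≈ 1.768.
C: fails at (1, 3) — LHS = √(10) ≈ 3.162, RHS = 4.

Answer: A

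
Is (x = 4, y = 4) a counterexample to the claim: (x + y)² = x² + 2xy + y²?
No

Substituting x = 4, y = 4:
LHS = (4 + 4)² = 64
RHS = 4² + 2·4·4 + 4² = 64

The sides agree, so this pair does not disprove the claim.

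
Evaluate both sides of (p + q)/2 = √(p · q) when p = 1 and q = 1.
LHS = (1 + 1)/2 = 1
RHS = √(1 · 1) = 1

LHS = RHS: the two sides agree.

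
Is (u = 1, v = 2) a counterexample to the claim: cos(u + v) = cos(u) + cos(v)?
Substituting u = 1, v = 2:
LHS = cos(1 + 2) = cos(3) ≈ -0.99
RHS = cos(1) + cos(2) ≈ 0.1242

Since LHS ≠ RHS, this pair disproves the claim.

Answer: Yes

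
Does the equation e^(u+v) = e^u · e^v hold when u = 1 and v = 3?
Holds

Substituting u = 1, v = 3:

LHS = e^(1+3) = e^4 ≈ 54.6
RHS = e^1 · e^3 = e^4 ≈ 54.6

LHS = RHS, so the equation holds at this point.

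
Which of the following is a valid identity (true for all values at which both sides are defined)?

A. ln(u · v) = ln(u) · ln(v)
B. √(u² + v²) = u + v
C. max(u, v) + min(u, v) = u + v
C

A: fails at (1, 2) — LHS = ln(2) ≈ 0.6931, RHS = 0.
B: fails at (4, 4) — LHS = 4·√(2) ≈ 5.657, RHS = 8.
C: holds — e.g. at (1, 3), both sides equal 4.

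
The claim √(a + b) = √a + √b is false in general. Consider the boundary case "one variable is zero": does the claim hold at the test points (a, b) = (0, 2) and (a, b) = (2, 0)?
At (0, 2): LHS = √(2) ≈ 1.414, RHS = √(2) ≈ 1.414 → equal
At (2, 0): LHS = √(2) ≈ 1.414, RHS = √(2) ≈ 1.414 → equal

So the claim does hold at both of these boundary points, even though it is not an identity.

Answer: Yes, holds at both test points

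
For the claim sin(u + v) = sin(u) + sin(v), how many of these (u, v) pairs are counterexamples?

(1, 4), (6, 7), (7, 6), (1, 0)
3

Testing each pair:
(1, 4): LHS = sin(5) ≈ -0.9589, RHS = sin(4) + sin(1) ≈ 0.08467 → counterexample
(6, 7): LHS = sin(13) ≈ 0.4202, RHS = sin(6) + sin(7) ≈ 0.3776 → counterexample
(7, 6): LHS = sin(13) ≈ 0.4202, RHS = sin(6) + sin(7) ≈ 0.3776 → counterexample
(1, 0): LHS = sin(1) ≈ 0.8415, RHS = sin(1) ≈ 0.8415 → satisfies claim

That makes 3 counterexamples.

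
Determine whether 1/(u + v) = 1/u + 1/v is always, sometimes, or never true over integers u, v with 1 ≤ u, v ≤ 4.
The claim fails for every pair in the range. For instance at (u, v) = (3, 4): LHS = 1/7, RHS = 7/12.

Answer: Never true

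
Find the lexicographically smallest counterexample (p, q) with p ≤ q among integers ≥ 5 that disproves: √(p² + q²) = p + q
(p, q) = (5, 5)

Substituting (5, 5) into the claim:
LHS = √(5² + 5²) = 5·√(2) ≈ 7.071
RHS = 5 + 5 = 10

Since LHS ≠ RHS, this pair disproves the claim, and no lexicographically smaller pair (p ≤ q, integers ≥ 5) does.

For instance (10, 10) is also a counterexample (LHS = 10·√(2) ≈ 14.14, RHS = 20), but it's lexicographically larger.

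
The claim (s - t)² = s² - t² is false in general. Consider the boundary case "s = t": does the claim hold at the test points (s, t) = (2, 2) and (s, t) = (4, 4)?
Yes, holds at both test points

At (2, 2): LHS = 0, RHS = 0 → equal
At (4, 4): LHS = 0, RHS = 0 → equal

So the claim does hold at both of these boundary points, even though it is not an identity.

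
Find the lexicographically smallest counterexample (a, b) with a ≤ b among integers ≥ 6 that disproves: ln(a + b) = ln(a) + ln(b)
Substituting (6, 6) into the claim:
LHS = ln(6 + 6) = ln(12) ≈ 2.485
RHS = ln(6) + ln(6) = 2·ln(6) ≈ 3.584

Since LHS ≠ RHS, this pair disproves the claim, and no lexicographically smaller pair (a ≤ b, integers ≥ 6) does.

For instance (8, 11) is also a counterexample (LHS = ln(19) ≈ 2.944, RHS = ln(8) + ln(11) ≈ 4.477), but it's lexicographically larger.

Answer: (a, b) = (6, 6)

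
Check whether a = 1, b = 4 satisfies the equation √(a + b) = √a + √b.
Substituting a = 1, b = 4:

LHS = √(1 + 4) = √(5) ≈ 2.236
RHS = √1 + √4 = 3

LHS ≠ RHS, so the equation does not hold at this point.

Answer: Fails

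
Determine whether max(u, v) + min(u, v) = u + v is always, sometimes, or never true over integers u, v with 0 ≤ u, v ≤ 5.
The identity holds for every pair in the range. For instance at (u, v) = (3, 3): both sides equal 6.

Answer: Always true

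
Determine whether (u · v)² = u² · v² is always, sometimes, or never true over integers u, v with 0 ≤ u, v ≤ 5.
The identity holds for every pair in the range. For instance at (u, v) = (4, 3): both sides equal 144.

Answer: Always true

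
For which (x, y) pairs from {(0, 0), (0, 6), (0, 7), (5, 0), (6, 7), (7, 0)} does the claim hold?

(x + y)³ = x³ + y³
(0, 0), (0, 6), (0, 7), (5, 0), (7, 0)

Testing each pair:
(0, 0): LHS = 0, RHS = 0 → holds
(0, 6): LHS = 216, RHS = 216 → holds
(0, 7): LHS = 343, RHS = 343 → holds
(5, 0): LHS = 125, RHS = 125 → holds
(6, 7): LHS = 2197, RHS = 559 → fails
(7, 0): LHS = 343, RHS = 343 → holds

5 of 6 pairs satisfy the claim.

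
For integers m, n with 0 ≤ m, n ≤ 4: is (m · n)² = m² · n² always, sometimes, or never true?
Always true

The identity holds for every pair in the range. For instance at (m, n) = (0, 4): both sides equal 0.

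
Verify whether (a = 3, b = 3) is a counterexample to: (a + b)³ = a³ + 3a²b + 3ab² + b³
No

Substituting a = 3, b = 3:
LHS = (3 + 3)³ = 216
RHS = 3³ + 3·3²·3 + 3·3·3² + 3³ = 216

The sides agree, so this pair does not disprove the claim.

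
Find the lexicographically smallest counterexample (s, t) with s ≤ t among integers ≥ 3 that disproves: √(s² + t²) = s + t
Substituting (3, 3) into the claim:
LHS = √(3² + 3²) = 3·√(2) ≈ 4.243
RHS = 3 + 3 = 6

Since LHS ≠ RHS, this pair disproves the claim, and no lexicographically smaller pair (s ≤ t, integers ≥ 3) does.

For instance (7, 7) is also a counterexample (LHS = 7·√(2) ≈ 9.899, RHS = 14), but it's lexicographically larger.

Answer: (s, t) = (3, 3)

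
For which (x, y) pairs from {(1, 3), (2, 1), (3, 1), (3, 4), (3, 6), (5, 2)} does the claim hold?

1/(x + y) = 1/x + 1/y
Testing each pair:
(1, 3): LHS = 1/4, RHS = 4/3 → fails
(2, 1): LHS = 1/3, RHS = 3/2 → fails
(3, 1): LHS = 1/4, RHS = 4/3 → fails
(3, 4): LHS = 1/7, RHS = 7/12 → fails
(3, 6): LHS = 1/9, RHS = 1/2 → fails
(5, 2): LHS = 1/7, RHS = 7/10 → fails

No pair satisfies the claim.

Answer: None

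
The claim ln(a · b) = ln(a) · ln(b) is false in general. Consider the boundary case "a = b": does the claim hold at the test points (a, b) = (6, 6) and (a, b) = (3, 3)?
No, fails at both test points

At (6, 6): LHS = ln(36) ≈ 3.584 ≠ RHS = ln(6)² ≈ 3.21
At (3, 3): LHS = ln(9) ≈ 2.197 ≠ RHS = ln(3)² ≈ 1.207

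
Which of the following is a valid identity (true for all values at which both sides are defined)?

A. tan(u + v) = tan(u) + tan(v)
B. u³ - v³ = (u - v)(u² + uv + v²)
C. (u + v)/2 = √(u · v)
B

A: fails at (1, 3) — LHS = tan(4) ≈ 1.158, RHS = tan(3) + tan(1) ≈ 1.415.
B: holds — e.g. at (3, 7), both sides equal -316.
C: fails at (3, 5) — LHS = 4, RHS = √(15) ≈ 3.873.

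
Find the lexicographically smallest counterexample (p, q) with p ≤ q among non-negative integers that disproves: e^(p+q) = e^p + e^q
Substituting (0, 0) into the claim:
LHS = e^(0+0) = 1
RHS = e^0 + e^0 = 2

Since LHS ≠ RHS, this pair disproves the claim, and no lexicographically smaller pair (p ≤ q, non-negative integers) does.

For instance (3, 7) is also a counterexample (LHS = e^10 ≈ 22026.5, RHS = e^3 + e^7 ≈ 1117), but it's lexicographically larger.

Answer: (p, q) = (0, 0)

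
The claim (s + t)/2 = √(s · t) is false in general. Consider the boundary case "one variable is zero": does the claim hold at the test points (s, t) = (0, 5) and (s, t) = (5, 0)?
No, fails at both test points

At (0, 5): LHS = 5/2 ≠ RHS = 0
At (5, 0): LHS = 5/2 ≠ RHS = 0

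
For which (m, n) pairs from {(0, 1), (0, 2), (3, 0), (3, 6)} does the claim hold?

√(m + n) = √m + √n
Testing each pair:
(0, 1): LHS = 1, RHS = 1 → holds
(0, 2): LHS = √(2) ≈ 1.414, RHS = √(2) ≈ 1.414 → holds
(3, 0): LHS = √(3) ≈ 1.732, RHS = √(3) ≈ 1.732 → holds
(3, 6): LHS = 3, RHS = √(3) + √(6) ≈ 4.182 → fails

3 of 4 pairs satisfy the claim.

Answer: (0, 1), (0, 2), (3, 0)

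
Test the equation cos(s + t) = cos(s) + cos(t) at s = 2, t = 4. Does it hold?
Fails

Substituting s = 2, t = 4:

LHS = cos(2 + 4) = cos(6) ≈ 0.9602
RHS = cos(2) + cos(4) ≈ -1.07

LHS ≠ RHS, so the equation does not hold at this point.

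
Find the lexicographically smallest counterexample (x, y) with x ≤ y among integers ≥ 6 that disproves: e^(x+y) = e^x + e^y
Substituting (6, 6) into the claim:
LHS = e^(6+6) = e^12 ≈ 162754.8
RHS = e^6 + e^6 = 2·e^6 ≈ 806.9

Since LHS ≠ RHS, this pair disproves the claim, and no lexicographically smaller pair (x ≤ y, integers ≥ 6) does.

For instance (6, 7) is also a counterexample (LHS = e^13 ≈ 442413.4, RHS = e^6 + e^7 ≈ 1500), but it's lexicographically larger.

Answer: (x, y) = (6, 6)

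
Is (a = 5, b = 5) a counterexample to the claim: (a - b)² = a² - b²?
No

Substituting a = 5, b = 5:
LHS = (5 - 5)² = 0
RHS = 5² - 5² = 0

The sides agree, so this pair does not disprove the claim.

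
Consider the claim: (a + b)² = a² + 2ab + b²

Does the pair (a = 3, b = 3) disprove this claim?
Substituting a = 3, b = 3:
LHS = (3 + 3)² = 36
RHS = 3² + 2·3·3 + 3² = 36

The sides agree, so this pair does not disprove the claim.

Answer: No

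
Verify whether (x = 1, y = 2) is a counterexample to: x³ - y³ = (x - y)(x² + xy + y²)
Substituting x = 1, y = 2:
LHS = 1³ - 2³ = -7
RHS = (1 - 2)(1² + 1·2 + 2²) = -7

The sides agree, so this pair does not disprove the claim.

Answer: No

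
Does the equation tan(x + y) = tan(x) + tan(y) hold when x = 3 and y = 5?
Substituting x = 3, y = 5:

LHS = tan(3 + 5) = tan(8) ≈ -6.8
RHS = tan(3) + tan(5) ≈ -3.523

LHS ≠ RHS, so the equation does not hold at this point.

Answer: Fails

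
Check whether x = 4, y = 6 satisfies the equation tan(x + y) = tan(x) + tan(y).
Fails

Substituting x = 4, y = 6:

LHS = tan(4 + 6) = tan(10) ≈ 0.6484
RHS = tan(4) + tan(6) ≈ 0.8668

LHS ≠ RHS, so the equation does not hold at this point.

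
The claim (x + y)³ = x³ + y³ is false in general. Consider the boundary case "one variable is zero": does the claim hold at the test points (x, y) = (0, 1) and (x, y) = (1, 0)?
At (0, 1): LHS = 1, RHS = 1 → equal
At (1, 0): LHS = 1, RHS = 1 → equal

So the claim does hold at both of these boundary points, even though it is not an identity.

Answer: Yes, holds at both test points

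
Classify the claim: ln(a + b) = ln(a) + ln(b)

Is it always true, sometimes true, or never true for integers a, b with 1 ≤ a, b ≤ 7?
Sometimes true

It holds at (a, b) = (2, 2) (both sides equal ln(4) ≈ 1.386), but fails at (a, b) = (3, 7) (LHS = ln(10) ≈ 2.303, RHS = ln(3) + ln(7) ≈ 3.045).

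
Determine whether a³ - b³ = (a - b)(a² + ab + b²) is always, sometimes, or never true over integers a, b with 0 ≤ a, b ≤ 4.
Always true

The identity holds for every pair in the range. For instance at (a, b) = (4, 4): both sides equal 0.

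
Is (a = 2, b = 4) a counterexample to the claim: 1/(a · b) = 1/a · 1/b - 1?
Yes

Substituting a = 2, b = 4:
LHS = 1/(2 · 4) = 1/8
RHS = 1/2 · 1/4 - 1 = -7/8

Since LHS ≠ RHS, this pair disproves the claim.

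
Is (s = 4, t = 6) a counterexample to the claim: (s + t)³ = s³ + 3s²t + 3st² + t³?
Substituting s = 4, t = 6:
LHS = (4 + 6)³ = 1000
RHS = 4³ + 3·4²·6 + 3·4·6² + 6³ = 1000

The sides agree, so this pair does not disprove the claim.

Answer: No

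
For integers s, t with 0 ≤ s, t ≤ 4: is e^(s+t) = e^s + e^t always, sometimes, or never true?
Never true

The claim fails for every pair in the range. For instance at (s, t) = (3, 4): LHS = e^7 ≈ 1097, RHS = e^3 + e^4 ≈ 74.68.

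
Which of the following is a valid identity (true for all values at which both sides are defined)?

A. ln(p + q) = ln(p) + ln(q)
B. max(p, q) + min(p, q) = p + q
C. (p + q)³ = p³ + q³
A: fails at (2, 4) — LHS = ln(6) ≈ 1.792, RHS = ln(2) + ln(4) ≈ 2.079.
B: holds — e.g. at (2, 7), both sides equal 9.
C: fails at (2, 7) — LHS = 729, RHS = 351.

Answer: B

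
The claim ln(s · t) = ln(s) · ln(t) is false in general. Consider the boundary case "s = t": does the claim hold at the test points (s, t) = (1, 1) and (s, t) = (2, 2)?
Only at (1, 1)

At (1, 1): LHS = 0, RHS = 0 → equal
At (2, 2): LHS = ln(4) ≈ 1.386 ≠ RHS = ln(2)² ≈ 0.4805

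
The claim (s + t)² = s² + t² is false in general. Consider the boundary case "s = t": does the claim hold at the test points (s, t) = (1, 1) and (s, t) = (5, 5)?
No, fails at both test points

At (1, 1): LHS = 4 ≠ RHS = 2
At (5, 5): LHS = 100 ≠ RHS = 50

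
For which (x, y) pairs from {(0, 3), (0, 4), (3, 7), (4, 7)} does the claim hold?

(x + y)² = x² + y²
Testing each pair:
(0, 3): LHS = 9, RHS = 9 → holds
(0, 4): LHS = 16, RHS = 16 → holds
(3, 7): LHS = 100, RHS = 58 → fails
(4, 7): LHS = 121, RHS = 65 → fails

2 of 4 pairs satisfy the claim.

Answer: (0, 3), (0, 4)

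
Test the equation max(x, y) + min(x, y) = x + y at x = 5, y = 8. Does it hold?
Substituting x = 5, y = 8:

LHS = max(5, 8) + min(5, 8) = 13
RHS = 5 + 8 = 13

LHS = RHS, so the equation holds at this point.

Answer: Holds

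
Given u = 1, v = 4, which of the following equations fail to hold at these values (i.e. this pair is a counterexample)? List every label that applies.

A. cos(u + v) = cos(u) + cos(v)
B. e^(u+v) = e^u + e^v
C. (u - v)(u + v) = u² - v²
Evaluating each claim at the given values:
A. LHS = cos(5) ≈ 0.2837, RHS = cos(4) + cos(1) ≈ -0.1133 → fails here (LHS ≠ RHS)
B. LHS = e^5 ≈ 148.4, RHS = e + e^4 ≈ 57.32 → fails here (LHS ≠ RHS)
C. LHS = -15, RHS = -15 → holds here (LHS = RHS)

Answer: A, B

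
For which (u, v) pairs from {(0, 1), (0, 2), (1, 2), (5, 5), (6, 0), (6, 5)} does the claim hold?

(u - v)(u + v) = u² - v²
All pairs

Testing each pair:
(0, 1): LHS = -1, RHS = -1 → holds
(0, 2): LHS = -4, RHS = -4 → holds
(1, 2): LHS = -3, RHS = -3 → holds
(5, 5): LHS = 0, RHS = 0 → holds
(6, 0): LHS = 36, RHS = 36 → holds
(6, 5): LHS = 11, RHS = 11 → holds

Every pair satisfies the claim.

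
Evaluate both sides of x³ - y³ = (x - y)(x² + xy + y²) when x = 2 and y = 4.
LHS = 2³ - 4³ = -56
RHS = (2 - 4)(2² + 2·4 + 4²) = -56

LHS = RHS: the two sides agree.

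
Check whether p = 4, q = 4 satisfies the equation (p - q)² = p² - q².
Substituting p = 4, q = 4:

LHS = (4 - 4)² = 0
RHS = 4² - 4² = 0

LHS = RHS, so the equation holds at this point.

Answer: Holds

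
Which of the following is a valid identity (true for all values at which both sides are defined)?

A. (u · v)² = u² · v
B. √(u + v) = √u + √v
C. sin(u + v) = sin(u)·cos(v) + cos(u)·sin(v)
A: fails at (2, 7) — LHS = 196, RHS = 28.
B: fails at (5, 5) — LHS = √(10) ≈ 3.162, RHS = 2·√(5) ≈ 4.472.
C: holds — e.g. at (2, 7), both sides equal sin(9) ≈ 0.4121.

Answer: C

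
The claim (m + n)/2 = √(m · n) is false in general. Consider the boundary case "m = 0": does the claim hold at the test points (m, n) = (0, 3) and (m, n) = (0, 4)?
At (0, 3): LHS = 3/2 ≠ RHS = 0
At (0, 4): LHS = 2 ≠ RHS = 0

Answer: No, fails at both test points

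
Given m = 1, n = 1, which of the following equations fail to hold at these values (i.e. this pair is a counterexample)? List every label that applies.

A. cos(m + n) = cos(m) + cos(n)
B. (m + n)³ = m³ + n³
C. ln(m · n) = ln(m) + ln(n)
Evaluating each claim at the given values:
A. LHS = cos(2) ≈ -0.4161, RHS = 2·cos(1) ≈ 1.081 → fails here (LHS ≠ RHS)
B. LHS = 8, RHS = 2 → fails here (LHS ≠ RHS)
C. LHS = 0, RHS = 0 → holds here (LHS = RHS)

Answer: A, B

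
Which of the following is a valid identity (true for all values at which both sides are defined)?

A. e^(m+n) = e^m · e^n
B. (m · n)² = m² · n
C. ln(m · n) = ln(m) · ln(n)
A: holds — e.g. at (1, 1), both sides equal e^2 ≈ 7.389.
B: fails at (3, 5) — LHS = 225, RHS = 45.
C: fails at (2, 7) — LHS = ln(14) ≈ 2.639, RHS = ln(2)·ln(7) ≈ 1.349.

Answer: A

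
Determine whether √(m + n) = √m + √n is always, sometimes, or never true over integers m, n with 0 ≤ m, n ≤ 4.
It holds at (m, n) = (0, 4) (both sides equal 2), but fails at (m, n) = (2, 1) (LHS = √(3) ≈ 1.732, RHS = 1 + √(2) ≈ 2.414).

Answer: Sometimes true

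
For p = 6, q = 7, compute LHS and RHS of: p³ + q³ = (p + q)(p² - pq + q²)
LHS = 6³ + 7³ = 559
RHS = (6 + 7)(6² - 6·7 + 7²) = 559

LHS = RHS: the two sides agree.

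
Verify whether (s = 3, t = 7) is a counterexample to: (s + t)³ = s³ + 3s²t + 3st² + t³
Substituting s = 3, t = 7:
LHS = (3 + 7)³ = 1000
RHS = 3³ + 3·3²·7 + 3·3·7² + 7³ = 1000

The sides agree, so this pair does not disprove the claim.

Answer: No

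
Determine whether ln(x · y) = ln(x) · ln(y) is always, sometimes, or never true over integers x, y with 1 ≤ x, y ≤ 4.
It holds at (x, y) = (1, 1) (both sides equal 0), but fails at (x, y) = (4, 1) (LHS = ln(4) ≈ 1.386, RHS = 0).

Answer: Sometimes true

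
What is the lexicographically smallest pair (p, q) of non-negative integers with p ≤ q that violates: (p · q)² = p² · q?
(p, q) = (1, 2)

At (0, 7): both sides equal 0, so it holds there.

Substituting (1, 2) into the claim:
LHS = (1 · 2)² = 4
RHS = 1² · 2 = 2

Since LHS ≠ RHS, this pair disproves the claim, and no lexicographically smaller pair (p ≤ q, non-negative integers) does.

For instance (2, 4) is also a counterexample (LHS = 64, RHS = 16), but it's lexicographically larger.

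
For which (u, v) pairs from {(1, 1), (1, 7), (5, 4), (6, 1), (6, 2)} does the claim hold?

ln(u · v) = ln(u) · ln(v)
Testing each pair:
(1, 1): LHS = 0, RHS = 0 → holds
(1, 7): LHS = ln(7) ≈ 1.946, RHS = 0 → fails
(5, 4): LHS = ln(20) ≈ 2.996, RHS = ln(4)·ln(5) ≈ 2.231 → fails
(6, 1): LHS = ln(6) ≈ 1.792, RHS = 0 → fails
(6, 2): LHS = ln(12) ≈ 2.485, RHS = ln(2)·ln(6) ≈ 1.242 → fails

1 of 5 pairs satisfies the claim.

Answer: (1, 1)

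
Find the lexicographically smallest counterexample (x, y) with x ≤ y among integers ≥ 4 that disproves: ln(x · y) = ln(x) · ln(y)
(x, y) = (4, 4)

Substituting (4, 4) into the claim:
LHS = ln(4 · 4) = ln(16) ≈ 2.773
RHS = ln(4) · ln(4) = ln(4)² ≈ 1.922

Since LHS ≠ RHS, this pair disproves the claim, and no lexicographically smaller pair (x ≤ y, integers ≥ 4) does.

For instance (4, 11) is also a counterexample (LHS = ln(44) ≈ 3.784, RHS = ln(4)·ln(11) ≈ 3.324), but it's lexicographically larger.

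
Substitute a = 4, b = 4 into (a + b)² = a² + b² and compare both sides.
LHS = (4 + 4)² = 64
RHS = 4² + 4² = 32

LHS ≠ RHS, so the equation does not hold here.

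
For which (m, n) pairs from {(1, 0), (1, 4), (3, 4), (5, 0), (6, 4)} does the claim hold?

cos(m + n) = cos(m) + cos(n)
Testing each pair:
(1, 0): LHS = cos(1) ≈ 0.5403, RHS = cos(1) + 1 ≈ 1.54 → fails
(1, 4): LHS = cos(5) ≈ 0.2837, RHS = cos(4) + cos(1) ≈ -0.1133 → fails
(3, 4): LHS = cos(7) ≈ 0.7539, RHS = cos(3) + cos(4) ≈ -1.644 → fails
(5, 0): LHS = cos(5) ≈ 0.2837, RHS = cos(5) + 1 ≈ 1.284 → fails
(6, 4): LHS = cos(10) ≈ -0.8391, RHS = cos(4) + cos(6) ≈ 0.3065 → fails

No pair satisfies the claim.

Answer: None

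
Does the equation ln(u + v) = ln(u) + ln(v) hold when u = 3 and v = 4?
Substituting u = 3, v = 4:

LHS = ln(3 + 4) = ln(7) ≈ 1.946
RHS = ln(3) + ln(4) ≈ 2.485

LHS ≠ RHS, so the equation does not hold at this point.

Answer: Fails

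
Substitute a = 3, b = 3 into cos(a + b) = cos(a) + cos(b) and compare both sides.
LHS = cos(3 + 3) = cos(6) ≈ 0.9602
RHS = cos(3) + cos(3) = 2·cos(3) ≈ -1.98

LHS ≠ RHS (they differ by about 2.94), so the equation does not hold here.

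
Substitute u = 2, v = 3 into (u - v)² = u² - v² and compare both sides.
LHS = (2 - 3)² = 1
RHS = 2² - 3² = -5

LHS ≠ RHS, so the equation does not hold here.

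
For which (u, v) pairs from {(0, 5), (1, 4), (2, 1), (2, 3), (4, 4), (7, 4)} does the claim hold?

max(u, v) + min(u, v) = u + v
All pairs

Testing each pair:
(0, 5): LHS = 5, RHS = 5 → holds
(1, 4): LHS = 5, RHS = 5 → holds
(2, 1): LHS = 3, RHS = 3 → holds
(2, 3): LHS = 5, RHS = 5 → holds
(4, 4): LHS = 8, RHS = 8 → holds
(7, 4): LHS = 11, RHS = 11 → holds

Every pair satisfies the claim.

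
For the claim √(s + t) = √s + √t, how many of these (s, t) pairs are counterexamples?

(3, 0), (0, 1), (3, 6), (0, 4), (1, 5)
Testing each pair:
(3, 0): LHS = √(3) ≈ 1.732, RHS = √(3) ≈ 1.732 → satisfies claim
(0, 1): LHS = 1, RHS = 1 → satisfies claim
(3, 6): LHS = 3, RHS = √(3) + √(6) ≈ 4.182 → counterexample
(0, 4): LHS = 2, RHS = 2 → satisfies claim
(1, 5): LHS = √(6) ≈ 2.449, RHS = 1 + √(5) ≈ 3.236 → counterexample

That makes 2 counterexamples.

Answer: 2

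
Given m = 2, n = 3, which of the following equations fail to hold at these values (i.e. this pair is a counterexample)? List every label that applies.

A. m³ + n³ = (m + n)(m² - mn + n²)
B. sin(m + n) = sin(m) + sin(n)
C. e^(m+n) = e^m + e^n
Evaluating each claim at the given values:
A. LHS = 35, RHS = 35 → holds here (LHS = RHS)
B. LHS = sin(5) ≈ -0.9589, RHS = sin(3) + sin(2) ≈ 1.05 → fails here (LHS ≠ RHS)
C. LHS = e^5 ≈ 148.4, RHS = e^2 + e^3 ≈ 27.47 → fails here (LHS ≠ RHS)

Answer: B, C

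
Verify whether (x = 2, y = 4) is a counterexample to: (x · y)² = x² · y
Substituting x = 2, y = 4:
LHS = (2 · 4)² = 64
RHS = 2² · 4 = 16

Since LHS ≠ RHS, this pair disproves the claim.

Answer: Yes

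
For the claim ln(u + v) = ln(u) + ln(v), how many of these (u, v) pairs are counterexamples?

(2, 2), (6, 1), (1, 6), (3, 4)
Testing each pair:
(2, 2): LHS = ln(4) ≈ 1.386, RHS = 2·ln(2) ≈ 1.386 → satisfies claim
(6, 1): LHS = ln(7) ≈ 1.946, RHS = ln(6) ≈ 1.792 → counterexample
(1, 6): LHS = ln(7) ≈ 1.946, RHS = ln(6) ≈ 1.792 → counterexample
(3, 4): LHS = ln(7) ≈ 1.946, RHS = ln(3) + ln(4) ≈ 2.485 → counterexample

That makes 3 counterexamples.

Answer: 3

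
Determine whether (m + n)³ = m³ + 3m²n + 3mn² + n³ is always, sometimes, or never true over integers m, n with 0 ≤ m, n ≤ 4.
Always true

The identity holds for every pair in the range. For instance at (m, n) = (0, 1): both sides equal 1.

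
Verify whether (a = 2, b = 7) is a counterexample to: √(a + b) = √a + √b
Substituting a = 2, b = 7:
LHS = √(2 + 7) = 3
RHS = √2 + √7 = √(2) + √(7) ≈ 4.06

Since LHS ≠ RHS, this pair disproves the claim.

Answer: Yes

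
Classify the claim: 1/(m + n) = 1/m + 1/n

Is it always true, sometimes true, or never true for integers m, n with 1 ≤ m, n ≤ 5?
The claim fails for every pair in the range. For instance at (m, n) = (3, 4): LHS = 1/7, RHS = 7/12.

Answer: Never true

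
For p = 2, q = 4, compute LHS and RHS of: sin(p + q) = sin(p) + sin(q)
LHS = sin(2 + 4) = sin(6) ≈ -0.2794
RHS = sin(2) + sin(4) ≈ 0.1525

LHS ≠ RHS (they differ by about 0.4319), so the equation does not hold here.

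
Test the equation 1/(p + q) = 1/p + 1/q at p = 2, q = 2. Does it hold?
Fails

Substituting p = 2, q = 2:

LHS = 1/(2 + 2) = 1/4
RHS = 1/2 + 1/2 = 1

LHS ≠ RHS, so the equation does not hold at this point.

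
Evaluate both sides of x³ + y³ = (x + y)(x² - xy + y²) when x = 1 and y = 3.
LHS = 1³ + 3³ = 28
RHS = (1 + 3)(1² - 1·3 + 3²) = 28

LHS = RHS: the two sides agree.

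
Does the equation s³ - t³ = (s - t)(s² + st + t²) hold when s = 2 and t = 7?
Substituting s = 2, t = 7:

LHS = 2³ - 7³ = -335
RHS = (2 - 7)(2² + 2·7 + 7²) = -335

LHS = RHS, so the equation holds at this point.

Answer: Holds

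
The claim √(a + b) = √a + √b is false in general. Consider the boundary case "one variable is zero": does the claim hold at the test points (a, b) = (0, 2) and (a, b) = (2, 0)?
At (0, 2): LHS = √(2) ≈ 1.414, RHS = √(2) ≈ 1.414 → equal
At (2, 0): LHS = √(2) ≈ 1.414, RHS = √(2) ≈ 1.414 → equal

So the claim does hold at both of these boundary points, even though it is not an identity.

Answer: Yes, holds at both test points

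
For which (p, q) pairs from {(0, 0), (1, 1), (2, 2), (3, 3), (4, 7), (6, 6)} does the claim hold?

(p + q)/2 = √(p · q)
Testing each pair:
(0, 0): LHS = 0, RHS = 0 → holds
(1, 1): LHS = 1, RHS = 1 → holds
(2, 2): LHS = 2, RHS = 2 → holds
(3, 3): LHS = 3, RHS = 3 → holds
(4, 7): LHS = 11/2, RHS = 2·√(7) ≈ 5.292 → fails
(6, 6): LHS = 6, RHS = 6 → holds

5 of 6 pairs satisfy the claim.

Answer: (0, 0), (1, 1), (2, 2), (3, 3), (6, 6)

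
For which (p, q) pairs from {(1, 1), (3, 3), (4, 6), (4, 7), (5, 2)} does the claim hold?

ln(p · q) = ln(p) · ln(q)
(1, 1)

Testing each pair:
(1, 1): LHS = 0, RHS = 0 → holds
(3, 3): LHS = ln(9) ≈ 2.197, RHS = ln(3)² ≈ 1.207 → fails
(4, 6): LHS = ln(24) ≈ 3.178, RHS = ln(4)·ln(6) ≈ 2.484 → fails
(4, 7): LHS = ln(28) ≈ 3.332, RHS = ln(4)·ln(7) ≈ 2.698 → fails
(5, 2): LHS = ln(10) ≈ 2.303, RHS = ln(2)·ln(5) ≈ 1.116 → fails

1 of 5 pairs satisfies the claim.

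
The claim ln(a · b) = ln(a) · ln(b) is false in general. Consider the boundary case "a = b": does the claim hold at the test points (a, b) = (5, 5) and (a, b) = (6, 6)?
No, fails at both test points

At (5, 5): LHS = ln(25) ≈ 3.219 ≠ RHS = ln(5)² ≈ 2.59
At (6, 6): LHS = ln(36) ≈ 3.584 ≠ RHS = ln(6)² ≈ 3.21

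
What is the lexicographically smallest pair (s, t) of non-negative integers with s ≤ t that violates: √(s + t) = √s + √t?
(s, t) = (1, 1)

At (0, 7): both sides equal √(7) ≈ 2.646, so it holds there.

Substituting (1, 1) into the claim:
LHS = √(1 + 1) = √(2) ≈ 1.414
RHS = √1 + √1 = 2

Since LHS ≠ RHS, this pair disproves the claim, and no lexicographically smaller pair (s ≤ t, non-negative integers) does.

For instance (3, 6) is also a counterexample (LHS = 3, RHS = √(3) + √(6) ≈ 4.182), but it's lexicographically larger.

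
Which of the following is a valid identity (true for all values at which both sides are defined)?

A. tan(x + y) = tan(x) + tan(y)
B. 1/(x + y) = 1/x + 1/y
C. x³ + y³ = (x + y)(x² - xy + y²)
C

A: fails at (3, 7) — LHS = tan(10) ≈ 0.6484, RHS = tan(3) + tan(7) ≈ 0.7289.
B: fails at (4, 6) — LHS = 1/10, RHS = 5/12.
C: holds — e.g. at (2, 2), both sides equal 16.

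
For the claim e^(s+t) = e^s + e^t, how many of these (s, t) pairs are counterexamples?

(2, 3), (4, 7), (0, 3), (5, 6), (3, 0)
Testing each pair:
(2, 3): LHS = e^5 ≈ 148.4, RHS = e^2 + e^3 ≈ 27.47 → counterexample
(4, 7): LHS = e^11 ≈ 59874.1, RHS = e^4 + e^7 ≈ 1151 → counterexample
(0, 3): LHS = e^3 ≈ 20.09, RHS = 1 + e^3 ≈ 21.09 → counterexample
(5, 6): LHS = e^11 ≈ 59874.1, RHS = e^5 + e^6 ≈ 551.8 → counterexample
(3, 0): LHS = e^3 ≈ 20.09, RHS = 1 + e^3 ≈ 21.09 → counterexample

That makes 5 counterexamples.

Answer: 5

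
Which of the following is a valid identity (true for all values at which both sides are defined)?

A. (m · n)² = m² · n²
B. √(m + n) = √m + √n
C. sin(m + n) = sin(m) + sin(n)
A: holds — e.g. at (4, 6), both sides equal 576.
B: fails at (6, 7) — LHS = √(13) ≈ 3.606, RHS = √(6) + √(7) ≈ 5.095.
C: fails at (1, 5) — LHS = sin(6) ≈ -0.2794, RHS = sin(5) + sin(1) ≈ -0.1175.

Answer: A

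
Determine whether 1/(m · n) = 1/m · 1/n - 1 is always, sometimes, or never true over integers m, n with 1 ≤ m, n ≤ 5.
Never true

The claim fails for every pair in the range. For instance at (m, n) = (3, 5): LHS = 1/15, RHS = -14/15.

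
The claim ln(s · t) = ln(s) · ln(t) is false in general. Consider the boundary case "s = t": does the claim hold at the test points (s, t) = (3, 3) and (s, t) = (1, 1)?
Only at (1, 1)

At (3, 3): LHS = ln(9) ≈ 2.197 ≠ RHS = ln(3)² ≈ 1.207
At (1, 1): LHS = 0, RHS = 0 → equal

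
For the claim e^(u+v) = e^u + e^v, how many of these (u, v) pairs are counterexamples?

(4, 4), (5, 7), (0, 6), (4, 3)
4

Testing each pair:
(4, 4): LHS = e^8 ≈ 2981, RHS = 2·e^4 ≈ 109.2 → counterexample
(5, 7): LHS = e^12 ≈ 162754.8, RHS = e^5 + e^7 ≈ 1245 → counterexample
(0, 6): LHS = e^6 ≈ 403.4, RHS = 1 + e^6 ≈ 404.4 → counterexample
(4, 3): LHS = e^7 ≈ 1097, RHS = e^3 + e^4 ≈ 74.68 → counterexample

That makes 4 counterexamples.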